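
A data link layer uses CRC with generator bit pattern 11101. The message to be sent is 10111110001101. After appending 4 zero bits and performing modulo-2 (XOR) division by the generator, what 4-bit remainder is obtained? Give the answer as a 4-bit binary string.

1101

Append 4 zeros: 101111100011010000. Divide by 11101 (XOR where the leading bit is 1):
  pos 0: 10111 XOR 11101 = 01010
  pos 1: 10101 XOR 11101 = 01000
  pos 2: 10001 XOR 11101 = 01100
  pos 3: 11000 XOR 11101 = 00101
  pos 5: 10100 XOR 11101 = 01001
  pos 6: 10011 XOR 11101 = 01110
  pos 7: 11101 XOR 11101 = 00000
  pos 13: 10000 XOR 11101 = 01101
Remainder (last 4 bits) = 1101. This is the CRC / FCS.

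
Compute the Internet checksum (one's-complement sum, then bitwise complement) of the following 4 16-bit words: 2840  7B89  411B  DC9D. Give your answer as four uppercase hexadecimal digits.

3E7D

One's-complement addition (fold any carry out of bit 15 back into bit 0):
  0x2840 + 0x7B89 = 0x0A3C9
  0xA3C9 + 0x411B = 0x0E4E4
  0xE4E4 + 0xDC9D = 0x1C181 → wrap carry → 0xC182
One's-complement sum = 0xC182.
Checksum = ~0xC182 & 0xFFFF = 0x3E7D.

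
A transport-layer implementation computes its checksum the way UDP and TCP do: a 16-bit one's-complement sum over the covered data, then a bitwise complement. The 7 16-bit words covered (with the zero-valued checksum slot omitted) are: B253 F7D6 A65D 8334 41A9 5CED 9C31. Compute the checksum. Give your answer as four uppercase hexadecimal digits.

One's-complement addition (fold any carry out of bit 15 back into bit 0):
  0xB253 + 0xF7D6 = 0x1AA29 → wrap carry → 0xAA2A
  0xAA2A + 0xA65D = 0x15087 → wrap carry → 0x5088
  0x5088 + 0x8334 = 0x0D3BC
  0xD3BC + 0x41A9 = 0x11565 → wrap carry → 0x1566
  0x1566 + 0x5CED = 0x07253
  0x7253 + 0x9C31 = 0x10E84 → wrap carry → 0x0E85
One's-complement sum = 0x0E85.
Checksum = ~0x0E85 & 0xFFFF = 0xF17A.

F17A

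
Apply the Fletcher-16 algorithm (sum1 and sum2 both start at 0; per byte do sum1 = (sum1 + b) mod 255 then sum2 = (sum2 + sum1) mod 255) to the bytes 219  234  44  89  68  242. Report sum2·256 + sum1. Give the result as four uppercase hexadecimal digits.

Running sums (mod 255):
  after byte 0 (219): sum1=219, sum2=219
  after byte 1 (234): sum1=198, sum2=162
  after byte 2 (44): sum1=242, sum2=149
  after byte 3 (89): sum1=76, sum2=225
  after byte 4 (68): sum1=144, sum2=114
  after byte 5 (242): sum1=131, sum2=245
Checksum = sum2·256 + sum1 = 245·256 + 131 = 62851 = 0xF583.

F583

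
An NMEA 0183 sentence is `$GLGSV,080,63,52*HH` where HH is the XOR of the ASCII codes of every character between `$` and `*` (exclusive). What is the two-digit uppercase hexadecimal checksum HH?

XOR the ASCII codes of the payload characters:
  'G' = 0x47 → acc = 0x47
  'L' = 0x4C → acc = 0x0B
  'G' = 0x47 → acc = 0x4C
  'S' = 0x53 → acc = 0x1F
  'V' = 0x56 → acc = 0x49
  ',' = 0x2C → acc = 0x65
  '0' = 0x30 → acc = 0x55
  '8' = 0x38 → acc = 0x6D
  '0' = 0x30 → acc = 0x5D
  ',' = 0x2C → acc = 0x71
  '6' = 0x36 → acc = 0x47
  '3' = 0x33 → acc = 0x74
  ',' = 0x2C → acc = 0x58
  '5' = 0x35 → acc = 0x6D
  '2' = 0x32 → acc = 0x5F
Checksum = 0x5F.

5F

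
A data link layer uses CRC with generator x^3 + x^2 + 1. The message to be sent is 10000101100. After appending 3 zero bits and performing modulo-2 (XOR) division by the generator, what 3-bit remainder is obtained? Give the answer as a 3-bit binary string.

001

Append 3 zeros: 10000101100000. Divide by 1101 (XOR where the leading bit is 1):
  pos 0: 1000 XOR 1101 = 0101
  pos 1: 1010 XOR 1101 = 0111
  pos 2: 1111 XOR 1101 = 0010
  pos 4: 1001 XOR 1101 = 0100
  pos 5: 1001 XOR 1101 = 0100
  pos 6: 1000 XOR 1101 = 0101
  pos 7: 1010 XOR 1101 = 0111
  pos 8: 1110 XOR 1101 = 0011
  pos 10: 1100 XOR 1101 = 0001
Remainder (last 3 bits) = 001. This is the CRC / FCS.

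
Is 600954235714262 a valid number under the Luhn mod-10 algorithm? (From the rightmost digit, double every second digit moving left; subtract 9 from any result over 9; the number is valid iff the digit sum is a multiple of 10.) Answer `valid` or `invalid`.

From the right, keep odd positions and double even positions (subtract 9 from any doubled value over 9):
  doubled (positions 2,4,...): 3 8 5 6 8 9 0 → sum 39
  kept (positions 1,3,...): 2 2 1 5 2 5 0 6 → sum 23
Total = 62.
62 mod 10 = 2, so the number is invalid.

invalid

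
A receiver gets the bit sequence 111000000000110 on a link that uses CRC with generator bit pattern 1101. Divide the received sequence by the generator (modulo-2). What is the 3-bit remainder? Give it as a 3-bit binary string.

Modulo-2 division of 111000000000110 by 1101:
  pos 0: 1110 XOR 1101 = 0011
  pos 2: 1100 XOR 1101 = 0001
  pos 5: 1000 XOR 1101 = 0101
  pos 6: 1010 XOR 1101 = 0111
  pos 7: 1110 XOR 1101 = 0011
  pos 9: 1101 XOR 1101 = 0000
Remainder = 010 (nonzero — an error is detected).

010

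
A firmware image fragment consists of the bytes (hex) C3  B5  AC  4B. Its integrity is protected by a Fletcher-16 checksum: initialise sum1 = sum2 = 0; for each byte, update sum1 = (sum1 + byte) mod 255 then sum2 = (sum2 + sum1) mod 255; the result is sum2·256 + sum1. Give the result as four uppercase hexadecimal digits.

Running sums (mod 255):
  after byte 0 (C3): sum1=195, sum2=195
  after byte 1 (B5): sum1=121, sum2=61
  after byte 2 (AC): sum1=38, sum2=99
  after byte 3 (4B): sum1=113, sum2=212
Checksum = sum2·256 + sum1 = 212·256 + 113 = 54385 = 0xD471.

D471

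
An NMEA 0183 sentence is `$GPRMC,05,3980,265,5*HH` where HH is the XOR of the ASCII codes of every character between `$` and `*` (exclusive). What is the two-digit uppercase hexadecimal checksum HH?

XOR the ASCII codes of the payload characters:
  'G' = 0x47 → acc = 0x47
  'P' = 0x50 → acc = 0x17
  'R' = 0x52 → acc = 0x45
  'M' = 0x4D → acc = 0x08
  'C' = 0x43 → acc = 0x4B
  ',' = 0x2C → acc = 0x67
  '0' = 0x30 → acc = 0x57
  '5' = 0x35 → acc = 0x62
  ',' = 0x2C → acc = 0x4E
  '3' = 0x33 → acc = 0x7D
  '9' = 0x39 → acc = 0x44
  '8' = 0x38 → acc = 0x7C
  '0' = 0x30 → acc = 0x4C
  ',' = 0x2C → acc = 0x60
  '2' = 0x32 → acc = 0x52
  '6' = 0x36 → acc = 0x64
  '5' = 0x35 → acc = 0x51
  ',' = 0x2C → acc = 0x7D
  '5' = 0x35 → acc = 0x48
Checksum = 0x48.

48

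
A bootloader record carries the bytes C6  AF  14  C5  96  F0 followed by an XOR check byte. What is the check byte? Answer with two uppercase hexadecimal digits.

XOR the bytes together:
  start with 0xC6
  0xC6 ⊕ 0xAF = 0x69
  0x69 ⊕ 0x14 = 0x7D
  0x7D ⊕ 0xC5 = 0xB8
  0xB8 ⊕ 0x96 = 0x2E
  0x2E ⊕ 0xF0 = 0xDE

DE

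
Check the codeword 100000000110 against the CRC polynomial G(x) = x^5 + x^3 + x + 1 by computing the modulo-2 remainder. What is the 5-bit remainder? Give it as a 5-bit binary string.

01011

Modulo-2 division of 100000000110 by 101011:
  pos 0: 100000 XOR 101011 = 001011
  pos 2: 101100 XOR 101011 = 000111
  pos 5: 111011 XOR 101011 = 010000
  pos 6: 100000 XOR 101011 = 001011
Remainder = 01011 (nonzero — an error is detected).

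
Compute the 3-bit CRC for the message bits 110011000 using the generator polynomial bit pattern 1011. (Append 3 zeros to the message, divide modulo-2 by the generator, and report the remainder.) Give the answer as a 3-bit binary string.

Append 3 zeros: 110011000000. Divide by 1011 (XOR where the leading bit is 1):
  pos 0: 1100 XOR 1011 = 0111
  pos 1: 1111 XOR 1011 = 0100
  pos 2: 1001 XOR 1011 = 0010
  pos 4: 1000 XOR 1011 = 0011
  pos 6: 1100 XOR 1011 = 0111
  pos 7: 1110 XOR 1011 = 0101
  pos 8: 1010 XOR 1011 = 0001
Remainder (last 3 bits) = 001. This is the CRC / FCS.

001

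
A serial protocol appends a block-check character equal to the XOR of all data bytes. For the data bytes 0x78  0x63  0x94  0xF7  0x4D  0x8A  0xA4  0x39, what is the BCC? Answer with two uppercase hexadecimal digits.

XOR the bytes together:
  start with 0x78
  0x78 ⊕ 0x63 = 0x1B
  0x1B ⊕ 0x94 = 0x8F
  0x8F ⊕ 0xF7 = 0x78
  0x78 ⊕ 0x4D = 0x35
  0x35 ⊕ 0x8A = 0xBF
  0xBF ⊕ 0xA4 = 0x1B
  0x1B ⊕ 0x39 = 0x22

22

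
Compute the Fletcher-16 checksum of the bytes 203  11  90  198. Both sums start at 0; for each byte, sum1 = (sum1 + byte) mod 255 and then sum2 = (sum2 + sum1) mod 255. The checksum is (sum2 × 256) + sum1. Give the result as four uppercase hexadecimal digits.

CBF7

Running sums (mod 255):
  after byte 0 (203): sum1=203, sum2=203
  after byte 1 (11): sum1=214, sum2=162
  after byte 2 (90): sum1=49, sum2=211
  after byte 3 (198): sum1=247, sum2=203
Checksum = sum2·256 + sum1 = 203·256 + 247 = 52215 = 0xCBF7.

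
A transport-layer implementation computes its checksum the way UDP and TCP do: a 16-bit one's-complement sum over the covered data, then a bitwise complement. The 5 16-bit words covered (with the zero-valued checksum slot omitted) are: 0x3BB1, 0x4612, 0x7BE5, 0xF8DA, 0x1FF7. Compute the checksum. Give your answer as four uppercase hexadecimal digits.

One's-complement addition (fold any carry out of bit 15 back into bit 0):
  0x3BB1 + 0x4612 = 0x081C3
  0x81C3 + 0x7BE5 = 0x0FDA8
  0xFDA8 + 0xF8DA = 0x1F682 → wrap carry → 0xF683
  0xF683 + 0x1FF7 = 0x1167A → wrap carry → 0x167B
One's-complement sum = 0x167B.
Checksum = ~0x167B & 0xFFFF = 0xE984.

E984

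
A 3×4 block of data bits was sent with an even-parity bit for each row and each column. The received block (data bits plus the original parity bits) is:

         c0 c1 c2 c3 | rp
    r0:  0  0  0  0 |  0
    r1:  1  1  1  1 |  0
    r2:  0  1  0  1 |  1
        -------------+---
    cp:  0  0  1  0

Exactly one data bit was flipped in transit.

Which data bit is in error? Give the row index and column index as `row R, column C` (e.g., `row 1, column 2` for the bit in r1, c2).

row 2, column 0

Recompute each row's even parity and compare to rp:
  r0: data parity 0, sent rp 0 → ok
  r1: data parity 0, sent rp 0 → ok
  r2: data parity 0, sent rp 1 → mismatch
Recompute each column's even parity and compare to cp:
  c0: data parity 1, sent cp 0 → mismatch
  c1: data parity 0, sent cp 0 → ok
  c2: data parity 1, sent cp 1 → ok
  c3: data parity 0, sent cp 0 → ok
Exactly one row (r2) and one column (c0) fail → the flipped bit is at their intersection.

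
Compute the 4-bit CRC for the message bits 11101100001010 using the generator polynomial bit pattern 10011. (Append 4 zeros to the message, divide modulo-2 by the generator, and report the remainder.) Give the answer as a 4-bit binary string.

Append 4 zeros: 111011000010100000. Divide by 10011 (XOR where the leading bit is 1):
  pos 0: 11101 XOR 10011 = 01110
  pos 1: 11101 XOR 10011 = 01110
  pos 2: 11100 XOR 10011 = 01111
  pos 3: 11110 XOR 10011 = 01101
  pos 4: 11010 XOR 10011 = 01001
  pos 5: 10010 XOR 10011 = 00001
  pos 9: 11010 XOR 10011 = 01001
  pos 10: 10010 XOR 10011 = 00001
Remainder (last 4 bits) = 1000. This is the CRC / FCS.

1000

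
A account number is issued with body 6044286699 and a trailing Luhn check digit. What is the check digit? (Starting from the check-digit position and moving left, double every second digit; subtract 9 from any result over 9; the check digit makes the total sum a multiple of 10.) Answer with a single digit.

Partial digits right→left: 9 9 6 6 8 2 4 4 0 6
Double every second digit counting from the check-digit position (so the 1st, 3rd, 5th, ... of the partial from the right).
  doubled (with −9 where >9): 9 3 7 8 0 → sum 27
  kept as-is: 9 6 2 4 6 → sum 27
Total = 27 + 27 = 54.
Check digit = (10 − (54 mod 10)) mod 10 = 6.

6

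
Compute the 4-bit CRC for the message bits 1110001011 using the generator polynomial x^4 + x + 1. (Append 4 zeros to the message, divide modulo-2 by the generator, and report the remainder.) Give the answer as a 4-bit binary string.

0010

Append 4 zeros: 11100010110000. Divide by 10011 (XOR where the leading bit is 1):
  pos 0: 11100 XOR 10011 = 01111
  pos 1: 11110 XOR 10011 = 01101
  pos 2: 11011 XOR 10011 = 01000
  pos 3: 10000 XOR 10011 = 00011
  pos 6: 11110 XOR 10011 = 01101
  pos 7: 11010 XOR 10011 = 01001
  pos 8: 10010 XOR 10011 = 00001
Remainder (last 4 bits) = 0010. This is the CRC / FCS.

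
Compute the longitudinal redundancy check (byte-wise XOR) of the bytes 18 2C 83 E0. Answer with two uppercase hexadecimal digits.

XOR the bytes together:
  start with 0x18
  0x18 ⊕ 0x2C = 0x34
  0x34 ⊕ 0x83 = 0xB7
  0xB7 ⊕ 0xE0 = 0x57

57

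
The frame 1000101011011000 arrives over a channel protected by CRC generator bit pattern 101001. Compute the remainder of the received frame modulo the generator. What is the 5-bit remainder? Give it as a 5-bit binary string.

10011

Modulo-2 division of 1000101011011000 by 101001:
  pos 0: 100010 XOR 101001 = 001011
  pos 2: 101110 XOR 101001 = 000111
  pos 5: 111110 XOR 101001 = 010111
  pos 6: 101111 XOR 101001 = 000110
  pos 9: 110100 XOR 101001 = 011101
  pos 10: 111010 XOR 101001 = 010011
Remainder = 10011 (nonzero — an error is detected).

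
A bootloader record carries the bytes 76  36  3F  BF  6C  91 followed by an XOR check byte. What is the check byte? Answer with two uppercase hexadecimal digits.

XOR the bytes together:
  start with 0x76
  0x76 ⊕ 0x36 = 0x40
  0x40 ⊕ 0x3F = 0x7F
  0x7F ⊕ 0xBF = 0xC0
  0xC0 ⊕ 0x6C = 0xAC
  0xAC ⊕ 0x91 = 0x3D

3D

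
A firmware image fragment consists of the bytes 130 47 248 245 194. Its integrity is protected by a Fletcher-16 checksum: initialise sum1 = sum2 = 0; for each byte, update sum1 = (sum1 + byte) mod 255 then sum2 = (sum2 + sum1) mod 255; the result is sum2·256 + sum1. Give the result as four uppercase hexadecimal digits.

Running sums (mod 255):
  after byte 0 (130): sum1=130, sum2=130
  after byte 1 (47): sum1=177, sum2=52
  after byte 2 (248): sum1=170, sum2=222
  after byte 3 (245): sum1=160, sum2=127
  after byte 4 (194): sum1=99, sum2=226
Checksum = sum2·256 + sum1 = 226·256 + 99 = 57955 = 0xE263.

E263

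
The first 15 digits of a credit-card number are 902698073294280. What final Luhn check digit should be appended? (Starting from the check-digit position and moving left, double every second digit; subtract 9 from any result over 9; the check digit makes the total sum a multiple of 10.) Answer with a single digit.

4

Partial digits right→left: 0 8 2 4 9 2 3 7 0 8 9 6 2 0 9
Double every second digit counting from the check-digit position (so the 1st, 3rd, 5th, ... of the partial from the right).
  doubled (with −9 where >9): 0 4 9 6 0 9 4 9 → sum 41
  kept as-is: 8 4 2 7 8 6 0 → sum 35
Total = 41 + 35 = 76.
Check digit = (10 − (76 mod 10)) mod 10 = 4.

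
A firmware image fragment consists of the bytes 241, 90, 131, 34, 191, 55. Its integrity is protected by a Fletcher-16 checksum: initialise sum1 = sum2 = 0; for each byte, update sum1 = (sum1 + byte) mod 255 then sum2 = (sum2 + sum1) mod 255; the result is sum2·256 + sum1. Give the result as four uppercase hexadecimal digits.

Running sums (mod 255):
  after byte 0 (241): sum1=241, sum2=241
  after byte 1 (90): sum1=76, sum2=62
  after byte 2 (131): sum1=207, sum2=14
  after byte 3 (34): sum1=241, sum2=0
  after byte 4 (191): sum1=177, sum2=177
  after byte 5 (55): sum1=232, sum2=154
Checksum = sum2·256 + sum1 = 154·256 + 232 = 39656 = 0x9AE8.

9AE8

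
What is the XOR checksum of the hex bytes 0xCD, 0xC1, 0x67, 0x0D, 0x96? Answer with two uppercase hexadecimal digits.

F0

XOR the bytes together:
  start with 0xCD
  0xCD ⊕ 0xC1 = 0x0C
  0x0C ⊕ 0x67 = 0x6B
  0x6B ⊕ 0x0D = 0x66
  0x66 ⊕ 0x96 = 0xF0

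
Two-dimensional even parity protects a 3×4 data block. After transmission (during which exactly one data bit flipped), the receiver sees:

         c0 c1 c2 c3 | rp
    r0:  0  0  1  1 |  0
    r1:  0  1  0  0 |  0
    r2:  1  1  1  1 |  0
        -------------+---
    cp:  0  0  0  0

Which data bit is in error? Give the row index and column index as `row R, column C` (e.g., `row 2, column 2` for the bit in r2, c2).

Recompute each row's even parity and compare to rp:
  r0: data parity 0, sent rp 0 → ok
  r1: data parity 1, sent rp 0 → mismatch
  r2: data parity 0, sent rp 0 → ok
Recompute each column's even parity and compare to cp:
  c0: data parity 1, sent cp 0 → mismatch
  c1: data parity 0, sent cp 0 → ok
  c2: data parity 0, sent cp 0 → ok
  c3: data parity 0, sent cp 0 → ok
Exactly one row (r1) and one column (c0) fail → the flipped bit is at their intersection.

row 1, column 0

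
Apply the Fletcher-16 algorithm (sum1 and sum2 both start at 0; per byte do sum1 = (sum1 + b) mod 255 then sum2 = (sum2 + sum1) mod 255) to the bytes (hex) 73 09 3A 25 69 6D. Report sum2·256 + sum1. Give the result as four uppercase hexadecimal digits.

7AB2

Running sums (mod 255):
  after byte 0 (73): sum1=115, sum2=115
  after byte 1 (09): sum1=124, sum2=239
  after byte 2 (3A): sum1=182, sum2=166
  after byte 3 (25): sum1=219, sum2=130
  after byte 4 (69): sum1=69, sum2=199
  after byte 5 (6D): sum1=178, sum2=122
Checksum = sum2·256 + sum1 = 122·256 + 178 = 31410 = 0x7AB2.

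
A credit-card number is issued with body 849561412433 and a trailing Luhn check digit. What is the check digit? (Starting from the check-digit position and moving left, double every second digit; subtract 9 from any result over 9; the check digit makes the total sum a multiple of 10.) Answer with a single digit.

1

Partial digits right→left: 3 3 4 2 1 4 1 6 5 9 4 8
Double every second digit counting from the check-digit position (so the 1st, 3rd, 5th, ... of the partial from the right).
  doubled (with −9 where >9): 6 8 2 2 1 8 → sum 27
  kept as-is: 3 2 4 6 9 8 → sum 32
Total = 27 + 32 = 59.
Check digit = (10 − (59 mod 10)) mod 10 = 1.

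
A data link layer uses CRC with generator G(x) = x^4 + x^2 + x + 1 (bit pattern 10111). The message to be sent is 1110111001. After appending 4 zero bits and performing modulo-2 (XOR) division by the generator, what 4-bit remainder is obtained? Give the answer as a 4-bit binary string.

0010

Append 4 zeros: 11101110010000. Divide by 10111 (XOR where the leading bit is 1):
  pos 0: 11101 XOR 10111 = 01010
  pos 1: 10101 XOR 10111 = 00010
  pos 4: 10100 XOR 10111 = 00011
  pos 7: 11100 XOR 10111 = 01011
  pos 8: 10110 XOR 10111 = 00001
Remainder (last 4 bits) = 0010. This is the CRC / FCS.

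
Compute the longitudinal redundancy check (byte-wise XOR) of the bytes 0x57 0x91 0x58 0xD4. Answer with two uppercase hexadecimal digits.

4A

XOR the bytes together:
  start with 0x57
  0x57 ⊕ 0x91 = 0xC6
  0xC6 ⊕ 0x58 = 0x9E
  0x9E ⊕ 0xD4 = 0x4A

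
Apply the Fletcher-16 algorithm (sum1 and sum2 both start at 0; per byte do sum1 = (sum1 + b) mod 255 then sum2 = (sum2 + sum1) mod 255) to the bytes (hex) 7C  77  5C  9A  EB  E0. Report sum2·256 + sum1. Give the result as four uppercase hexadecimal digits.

Running sums (mod 255):
  after byte 0 (7C): sum1=124, sum2=124
  after byte 1 (77): sum1=243, sum2=112
  after byte 2 (5C): sum1=80, sum2=192
  after byte 3 (9A): sum1=234, sum2=171
  after byte 4 (EB): sum1=214, sum2=130
  after byte 5 (E0): sum1=183, sum2=58
Checksum = sum2·256 + sum1 = 58·256 + 183 = 15031 = 0x3AB7.

3AB7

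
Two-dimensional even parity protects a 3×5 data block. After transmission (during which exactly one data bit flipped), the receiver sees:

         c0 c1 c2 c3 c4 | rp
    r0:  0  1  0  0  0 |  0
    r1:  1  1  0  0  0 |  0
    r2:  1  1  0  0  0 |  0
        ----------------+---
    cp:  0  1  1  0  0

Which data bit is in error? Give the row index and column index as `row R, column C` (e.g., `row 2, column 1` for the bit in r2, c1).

row 0, column 2

Recompute each row's even parity and compare to rp:
  r0: data parity 1, sent rp 0 → mismatch
  r1: data parity 0, sent rp 0 → ok
  r2: data parity 0, sent rp 0 → ok
Recompute each column's even parity and compare to cp:
  c0: data parity 0, sent cp 0 → ok
  c1: data parity 1, sent cp 1 → ok
  c2: data parity 0, sent cp 1 → mismatch
  c3: data parity 0, sent cp 0 → ok
  c4: data parity 0, sent cp 0 → ok
Exactly one row (r0) and one column (c2) fail → the flipped bit is at their intersection.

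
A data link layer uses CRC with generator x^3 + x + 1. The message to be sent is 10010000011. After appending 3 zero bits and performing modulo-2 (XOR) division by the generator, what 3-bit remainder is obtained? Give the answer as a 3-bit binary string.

Append 3 zeros: 10010000011000. Divide by 1011 (XOR where the leading bit is 1):
  pos 0: 1001 XOR 1011 = 0010
  pos 2: 1000 XOR 1011 = 0011
  pos 4: 1100 XOR 1011 = 0111
  pos 5: 1110 XOR 1011 = 0101
  pos 6: 1011 XOR 1011 = 0000
  pos 10: 1000 XOR 1011 = 0011
Remainder (last 3 bits) = 011. This is the CRC / FCS.

011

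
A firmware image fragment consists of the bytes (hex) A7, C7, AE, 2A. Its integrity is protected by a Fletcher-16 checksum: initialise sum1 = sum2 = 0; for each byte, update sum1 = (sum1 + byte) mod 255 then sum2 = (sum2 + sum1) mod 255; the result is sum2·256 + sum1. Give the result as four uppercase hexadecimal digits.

7D48

Running sums (mod 255):
  after byte 0 (A7): sum1=167, sum2=167
  after byte 1 (C7): sum1=111, sum2=23
  after byte 2 (AE): sum1=30, sum2=53
  after byte 3 (2A): sum1=72, sum2=125
Checksum = sum2·256 + sum1 = 125·256 + 72 = 32072 = 0x7D48.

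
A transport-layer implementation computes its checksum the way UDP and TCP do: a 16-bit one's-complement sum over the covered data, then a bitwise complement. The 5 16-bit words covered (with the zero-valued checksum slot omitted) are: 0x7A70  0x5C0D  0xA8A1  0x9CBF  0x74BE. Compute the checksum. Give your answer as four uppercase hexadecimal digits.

6F62

One's-complement addition (fold any carry out of bit 15 back into bit 0):
  0x7A70 + 0x5C0D = 0x0D67D
  0xD67D + 0xA8A1 = 0x17F1E → wrap carry → 0x7F1F
  0x7F1F + 0x9CBF = 0x11BDE → wrap carry → 0x1BDF
  0x1BDF + 0x74BE = 0x0909D
One's-complement sum = 0x909D.
Checksum = ~0x909D & 0xFFFF = 0x6F62.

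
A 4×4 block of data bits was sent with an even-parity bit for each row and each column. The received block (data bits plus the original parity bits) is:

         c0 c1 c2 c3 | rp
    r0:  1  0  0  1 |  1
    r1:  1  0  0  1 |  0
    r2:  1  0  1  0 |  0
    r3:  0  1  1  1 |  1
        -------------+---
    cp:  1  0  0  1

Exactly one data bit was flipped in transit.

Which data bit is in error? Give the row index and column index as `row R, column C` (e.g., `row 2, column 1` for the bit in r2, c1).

Recompute each row's even parity and compare to rp:
  r0: data parity 0, sent rp 1 → mismatch
  r1: data parity 0, sent rp 0 → ok
  r2: data parity 0, sent rp 0 → ok
  r3: data parity 1, sent rp 1 → ok
Recompute each column's even parity and compare to cp:
  c0: data parity 1, sent cp 1 → ok
  c1: data parity 1, sent cp 0 → mismatch
  c2: data parity 0, sent cp 0 → ok
  c3: data parity 1, sent cp 1 → ok
Exactly one row (r0) and one column (c1) fail → the flipped bit is at their intersection.

row 0, column 1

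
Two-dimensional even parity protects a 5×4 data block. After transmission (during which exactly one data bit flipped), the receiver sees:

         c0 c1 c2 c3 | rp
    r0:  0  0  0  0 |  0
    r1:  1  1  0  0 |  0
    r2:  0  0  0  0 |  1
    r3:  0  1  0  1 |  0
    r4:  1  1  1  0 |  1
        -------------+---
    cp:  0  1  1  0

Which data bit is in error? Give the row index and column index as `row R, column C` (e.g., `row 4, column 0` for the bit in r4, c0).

Recompute each row's even parity and compare to rp:
  r0: data parity 0, sent rp 0 → ok
  r1: data parity 0, sent rp 0 → ok
  r2: data parity 0, sent rp 1 → mismatch
  r3: data parity 0, sent rp 0 → ok
  r4: data parity 1, sent rp 1 → ok
Recompute each column's even parity and compare to cp:
  c0: data parity 0, sent cp 0 → ok
  c1: data parity 1, sent cp 1 → ok
  c2: data parity 1, sent cp 1 → ok
  c3: data parity 1, sent cp 0 → mismatch
Exactly one row (r2) and one column (c3) fail → the flipped bit is at their intersection.

row 2, column 3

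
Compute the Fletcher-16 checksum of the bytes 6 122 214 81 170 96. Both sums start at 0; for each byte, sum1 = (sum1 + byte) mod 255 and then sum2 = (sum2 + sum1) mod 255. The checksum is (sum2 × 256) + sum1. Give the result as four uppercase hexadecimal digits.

8DB3

Running sums (mod 255):
  after byte 0 (6): sum1=6, sum2=6
  after byte 1 (122): sum1=128, sum2=134
  after byte 2 (214): sum1=87, sum2=221
  after byte 3 (81): sum1=168, sum2=134
  after byte 4 (170): sum1=83, sum2=217
  after byte 5 (96): sum1=179, sum2=141
Checksum = sum2·256 + sum1 = 141·256 + 179 = 36275 = 0x8DB3.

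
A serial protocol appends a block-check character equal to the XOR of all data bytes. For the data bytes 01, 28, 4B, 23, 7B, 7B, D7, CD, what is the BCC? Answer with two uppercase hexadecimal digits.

5B

XOR the bytes together:
  start with 0x01
  0x01 ⊕ 0x28 = 0x29
  0x29 ⊕ 0x4B = 0x62
  0x62 ⊕ 0x23 = 0x41
  0x41 ⊕ 0x7B = 0x3A
  0x3A ⊕ 0x7B = 0x41
  0x41 ⊕ 0xD7 = 0x96
  0x96 ⊕ 0xCD = 0x5B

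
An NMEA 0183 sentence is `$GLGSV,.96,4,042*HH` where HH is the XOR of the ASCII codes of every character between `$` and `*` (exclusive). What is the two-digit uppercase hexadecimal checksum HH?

46

XOR the ASCII codes of the payload characters:
  'G' = 0x47 → acc = 0x47
  'L' = 0x4C → acc = 0x0B
  'G' = 0x47 → acc = 0x4C
  'S' = 0x53 → acc = 0x1F
  'V' = 0x56 → acc = 0x49
  ',' = 0x2C → acc = 0x65
  '.' = 0x2E → acc = 0x4B
  '9' = 0x39 → acc = 0x72
  '6' = 0x36 → acc = 0x44
  ',' = 0x2C → acc = 0x68
  '4' = 0x34 → acc = 0x5C
  ',' = 0x2C → acc = 0x70
  '0' = 0x30 → acc = 0x40
  '4' = 0x34 → acc = 0x74
  '2' = 0x32 → acc = 0x46
Checksum = 0x46.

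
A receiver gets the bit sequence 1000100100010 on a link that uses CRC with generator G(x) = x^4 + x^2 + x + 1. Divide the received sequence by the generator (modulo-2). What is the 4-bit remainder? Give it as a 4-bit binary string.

0000

Modulo-2 division of 1000100100010 by 10111:
  pos 0: 10001 XOR 10111 = 00110
  pos 2: 11000 XOR 10111 = 01111
  pos 3: 11111 XOR 10111 = 01000
  pos 4: 10000 XOR 10111 = 00111
  pos 6: 11100 XOR 10111 = 01011
  pos 7: 10111 XOR 10111 = 00000
Remainder = 0000 (zero — the frame passes the CRC check).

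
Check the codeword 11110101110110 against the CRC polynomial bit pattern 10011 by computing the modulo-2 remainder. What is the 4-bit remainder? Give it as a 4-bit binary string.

Modulo-2 division of 11110101110110 by 10011:
  pos 0: 11110 XOR 10011 = 01101
  pos 1: 11011 XOR 10011 = 01000
  pos 2: 10000 XOR 10011 = 00011
  pos 5: 11111 XOR 10011 = 01100
  pos 6: 11000 XOR 10011 = 01011
  pos 7: 10111 XOR 10011 = 00100
  pos 9: 10010 XOR 10011 = 00001
Remainder = 0001 (nonzero — an error is detected).

0001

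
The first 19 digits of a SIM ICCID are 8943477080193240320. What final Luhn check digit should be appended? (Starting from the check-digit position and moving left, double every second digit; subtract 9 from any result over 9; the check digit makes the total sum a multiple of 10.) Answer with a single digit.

1

Partial digits right→left: 0 2 3 0 4 2 3 9 1 0 8 0 7 7 4 3 4 9 8
Double every second digit counting from the check-digit position (so the 1st, 3rd, 5th, ... of the partial from the right).
  doubled (with −9 where >9): 0 6 8 6 2 7 5 8 8 7 → sum 57
  kept as-is: 2 0 2 9 0 0 7 3 9 → sum 32
Total = 57 + 32 = 89.
Check digit = (10 − (89 mod 10)) mod 10 = 1.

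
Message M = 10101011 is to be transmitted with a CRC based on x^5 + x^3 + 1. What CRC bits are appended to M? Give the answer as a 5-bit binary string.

Append 5 zeros: 1010101100000. Divide by 101001 (XOR where the leading bit is 1):
  pos 0: 101010 XOR 101001 = 000011
  pos 4: 111100 XOR 101001 = 010101
  pos 5: 101010 XOR 101001 = 000011
Remainder (last 5 bits) = 01100. This is the CRC / FCS.

01100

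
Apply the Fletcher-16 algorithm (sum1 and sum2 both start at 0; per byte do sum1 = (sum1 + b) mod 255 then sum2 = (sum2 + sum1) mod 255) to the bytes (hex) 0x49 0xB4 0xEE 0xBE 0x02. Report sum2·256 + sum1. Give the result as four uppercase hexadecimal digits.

Running sums (mod 255):
  after byte 0 (0x49): sum1=73, sum2=73
  after byte 1 (0xB4): sum1=253, sum2=71
  after byte 2 (0xEE): sum1=236, sum2=52
  after byte 3 (0xBE): sum1=171, sum2=223
  after byte 4 (0x02): sum1=173, sum2=141
Checksum = sum2·256 + sum1 = 141·256 + 173 = 36269 = 0x8DAD.

8DAD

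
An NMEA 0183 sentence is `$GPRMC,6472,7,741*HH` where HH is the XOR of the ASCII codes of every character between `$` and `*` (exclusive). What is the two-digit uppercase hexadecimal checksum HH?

XOR the ASCII codes of the payload characters:
  'G' = 0x47 → acc = 0x47
  'P' = 0x50 → acc = 0x17
  'R' = 0x52 → acc = 0x45
  'M' = 0x4D → acc = 0x08
  'C' = 0x43 → acc = 0x4B
  ',' = 0x2C → acc = 0x67
  '6' = 0x36 → acc = 0x51
  '4' = 0x34 → acc = 0x65
  '7' = 0x37 → acc = 0x52
  '2' = 0x32 → acc = 0x60
  ',' = 0x2C → acc = 0x4C
  '7' = 0x37 → acc = 0x7B
  ',' = 0x2C → acc = 0x57
  '7' = 0x37 → acc = 0x60
  '4' = 0x34 → acc = 0x54
  '1' = 0x31 → acc = 0x65
Checksum = 0x65.

65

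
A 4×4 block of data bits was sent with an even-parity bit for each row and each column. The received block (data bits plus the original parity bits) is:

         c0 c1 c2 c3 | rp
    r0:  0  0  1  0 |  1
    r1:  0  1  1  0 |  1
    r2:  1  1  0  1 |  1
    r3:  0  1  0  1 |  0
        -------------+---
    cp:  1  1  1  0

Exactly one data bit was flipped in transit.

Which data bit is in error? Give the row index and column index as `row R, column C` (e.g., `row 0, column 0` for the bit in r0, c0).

Recompute each row's even parity and compare to rp:
  r0: data parity 1, sent rp 1 → ok
  r1: data parity 0, sent rp 1 → mismatch
  r2: data parity 1, sent rp 1 → ok
  r3: data parity 0, sent rp 0 → ok
Recompute each column's even parity and compare to cp:
  c0: data parity 1, sent cp 1 → ok
  c1: data parity 1, sent cp 1 → ok
  c2: data parity 0, sent cp 1 → mismatch
  c3: data parity 0, sent cp 0 → ok
Exactly one row (r1) and one column (c2) fail → the flipped bit is at their intersection.

row 1, column 2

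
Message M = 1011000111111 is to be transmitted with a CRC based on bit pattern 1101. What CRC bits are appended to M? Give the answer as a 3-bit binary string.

011

Append 3 zeros: 1011000111111000. Divide by 1101 (XOR where the leading bit is 1):
  pos 0: 1011 XOR 1101 = 0110
  pos 1: 1100 XOR 1101 = 0001
  pos 4: 1001 XOR 1101 = 0100
  pos 5: 1001 XOR 1101 = 0100
  pos 6: 1001 XOR 1101 = 0100
  pos 7: 1001 XOR 1101 = 0100
  pos 8: 1001 XOR 1101 = 0100
  pos 9: 1001 XOR 1101 = 0100
  pos 10: 1000 XOR 1101 = 0101
  pos 11: 1010 XOR 1101 = 0111
  pos 12: 1110 XOR 1101 = 0011
Remainder (last 3 bits) = 011. This is the CRC / FCS.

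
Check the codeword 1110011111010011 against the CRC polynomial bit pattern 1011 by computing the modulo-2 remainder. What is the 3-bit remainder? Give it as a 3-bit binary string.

Modulo-2 division of 1110011111010011 by 1011:
  pos 0: 1110 XOR 1011 = 0101
  pos 1: 1010 XOR 1011 = 0001
  pos 4: 1111 XOR 1011 = 0100
  pos 5: 1001 XOR 1011 = 0010
  pos 7: 1010 XOR 1011 = 0001
  pos 10: 1100 XOR 1011 = 0111
  pos 11: 1111 XOR 1011 = 0100
  pos 12: 1001 XOR 1011 = 0010
Remainder = 010 (nonzero — an error is detected).

010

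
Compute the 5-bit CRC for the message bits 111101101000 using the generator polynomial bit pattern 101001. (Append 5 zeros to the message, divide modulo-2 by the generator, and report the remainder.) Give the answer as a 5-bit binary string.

Append 5 zeros: 11110110100000000. Divide by 101001 (XOR where the leading bit is 1):
  pos 0: 111101 XOR 101001 = 010100
  pos 1: 101001 XOR 101001 = 000000
  pos 8: 100000 XOR 101001 = 001001
  pos 10: 100100 XOR 101001 = 001101
Remainder (last 5 bits) = 11010. This is the CRC / FCS.

11010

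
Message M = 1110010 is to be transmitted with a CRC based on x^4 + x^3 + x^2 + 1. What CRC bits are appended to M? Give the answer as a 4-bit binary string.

1001

Append 4 zeros: 11100100000. Divide by 11101 (XOR where the leading bit is 1):
  pos 0: 11100 XOR 11101 = 00001
  pos 4: 11000 XOR 11101 = 00101
  pos 6: 10100 XOR 11101 = 01001
Remainder (last 4 bits) = 1001. This is the CRC / FCS.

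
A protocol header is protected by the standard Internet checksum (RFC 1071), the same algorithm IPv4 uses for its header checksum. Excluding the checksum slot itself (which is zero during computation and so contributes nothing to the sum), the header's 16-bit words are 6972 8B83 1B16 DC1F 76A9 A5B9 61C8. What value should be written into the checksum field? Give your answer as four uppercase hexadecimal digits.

95A8

One's-complement addition (fold any carry out of bit 15 back into bit 0):
  0x6972 + 0x8B83 = 0x0F4F5
  0xF4F5 + 0x1B16 = 0x1100B → wrap carry → 0x100C
  0x100C + 0xDC1F = 0x0EC2B
  0xEC2B + 0x76A9 = 0x162D4 → wrap carry → 0x62D5
  0x62D5 + 0xA5B9 = 0x1088E → wrap carry → 0x088F
  0x088F + 0x61C8 = 0x06A57
One's-complement sum = 0x6A57.
Checksum = ~0x6A57 & 0xFFFF = 0x95A8.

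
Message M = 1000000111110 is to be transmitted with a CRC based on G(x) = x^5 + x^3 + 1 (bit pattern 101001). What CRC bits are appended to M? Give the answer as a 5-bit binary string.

Append 5 zeros: 100000011111000000. Divide by 101001 (XOR where the leading bit is 1):
  pos 0: 100000 XOR 101001 = 001001
  pos 2: 100101 XOR 101001 = 001100
  pos 4: 110011 XOR 101001 = 011010
  pos 5: 110101 XOR 101001 = 011100
  pos 6: 111001 XOR 101001 = 010000
  pos 7: 100000 XOR 101001 = 001001
  pos 9: 100100 XOR 101001 = 001101
  pos 11: 110100 XOR 101001 = 011101
  pos 12: 111010 XOR 101001 = 010011
Remainder (last 5 bits) = 10011. This is the CRC / FCS.

10011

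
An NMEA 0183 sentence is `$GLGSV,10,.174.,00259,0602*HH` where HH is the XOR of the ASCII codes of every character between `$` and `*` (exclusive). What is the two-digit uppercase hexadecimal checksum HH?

40

XOR the ASCII codes of the payload characters:
  'G' = 0x47 → acc = 0x47
  'L' = 0x4C → acc = 0x0B
  'G' = 0x47 → acc = 0x4C
  'S' = 0x53 → acc = 0x1F
  'V' = 0x56 → acc = 0x49
  ',' = 0x2C → acc = 0x65
  '1' = 0x31 → acc = 0x54
  '0' = 0x30 → acc = 0x64
  ',' = 0x2C → acc = 0x48
  '.' = 0x2E → acc = 0x66
  '1' = 0x31 → acc = 0x57
  '7' = 0x37 → acc = 0x60
  '4' = 0x34 → acc = 0x54
  '.' = 0x2E → acc = 0x7A
  ',' = 0x2C → acc = 0x56
  '0' = 0x30 → acc = 0x66
  '0' = 0x30 → acc = 0x56
  '2' = 0x32 → acc = 0x64
  '5' = 0x35 → acc = 0x51
  '9' = 0x39 → acc = 0x68
  ',' = 0x2C → acc = 0x44
  '0' = 0x30 → acc = 0x74
  '6' = 0x36 → acc = 0x42
  '0' = 0x30 → acc = 0x72
  '2' = 0x32 → acc = 0x40
Checksum = 0x40.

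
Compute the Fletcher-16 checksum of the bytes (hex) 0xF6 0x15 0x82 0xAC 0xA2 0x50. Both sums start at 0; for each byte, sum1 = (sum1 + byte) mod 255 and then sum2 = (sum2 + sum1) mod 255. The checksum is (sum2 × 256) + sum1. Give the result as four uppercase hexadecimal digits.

D82E

Running sums (mod 255):
  after byte 0 (0xF6): sum1=246, sum2=246
  after byte 1 (0x15): sum1=12, sum2=3
  after byte 2 (0x82): sum1=142, sum2=145
  after byte 3 (0xAC): sum1=59, sum2=204
  after byte 4 (0xA2): sum1=221, sum2=170
  after byte 5 (0x50): sum1=46, sum2=216
Checksum = sum2·256 + sum1 = 216·256 + 46 = 55342 = 0xD82E.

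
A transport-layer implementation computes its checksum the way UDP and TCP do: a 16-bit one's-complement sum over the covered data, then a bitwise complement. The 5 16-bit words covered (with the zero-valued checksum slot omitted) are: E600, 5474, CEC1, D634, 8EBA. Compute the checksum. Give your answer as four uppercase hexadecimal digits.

91D9

One's-complement addition (fold any carry out of bit 15 back into bit 0):
  0xE600 + 0x5474 = 0x13A74 → wrap carry → 0x3A75
  0x3A75 + 0xCEC1 = 0x10936 → wrap carry → 0x0937
  0x0937 + 0xD634 = 0x0DF6B
  0xDF6B + 0x8EBA = 0x16E25 → wrap carry → 0x6E26
One's-complement sum = 0x6E26.
Checksum = ~0x6E26 & 0xFFFF = 0x91D9.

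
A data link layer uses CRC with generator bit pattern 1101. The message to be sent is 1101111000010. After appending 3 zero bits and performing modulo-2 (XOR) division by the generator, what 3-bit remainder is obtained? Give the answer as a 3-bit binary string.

Append 3 zeros: 1101111000010000. Divide by 1101 (XOR where the leading bit is 1):
  pos 0: 1101 XOR 1101 = 0000
  pos 4: 1110 XOR 1101 = 0011
  pos 6: 1100 XOR 1101 = 0001
  pos 9: 1010 XOR 1101 = 0111
  pos 10: 1110 XOR 1101 = 0011
  pos 12: 1100 XOR 1101 = 0001
Remainder (last 3 bits) = 001. This is the CRC / FCS.

001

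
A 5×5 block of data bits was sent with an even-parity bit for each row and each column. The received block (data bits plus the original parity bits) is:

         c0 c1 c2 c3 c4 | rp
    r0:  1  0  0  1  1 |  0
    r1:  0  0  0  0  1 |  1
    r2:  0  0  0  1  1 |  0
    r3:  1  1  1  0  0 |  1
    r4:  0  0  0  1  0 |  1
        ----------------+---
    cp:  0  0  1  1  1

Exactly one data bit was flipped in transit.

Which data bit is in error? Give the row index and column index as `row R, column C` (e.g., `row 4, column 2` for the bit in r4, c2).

Recompute each row's even parity and compare to rp:
  r0: data parity 1, sent rp 0 → mismatch
  r1: data parity 1, sent rp 1 → ok
  r2: data parity 0, sent rp 0 → ok
  r3: data parity 1, sent rp 1 → ok
  r4: data parity 1, sent rp 1 → ok
Recompute each column's even parity and compare to cp:
  c0: data parity 0, sent cp 0 → ok
  c1: data parity 1, sent cp 0 → mismatch
  c2: data parity 1, sent cp 1 → ok
  c3: data parity 1, sent cp 1 → ok
  c4: data parity 1, sent cp 1 → ok
Exactly one row (r0) and one column (c1) fail → the flipped bit is at their intersection.

row 0, column 1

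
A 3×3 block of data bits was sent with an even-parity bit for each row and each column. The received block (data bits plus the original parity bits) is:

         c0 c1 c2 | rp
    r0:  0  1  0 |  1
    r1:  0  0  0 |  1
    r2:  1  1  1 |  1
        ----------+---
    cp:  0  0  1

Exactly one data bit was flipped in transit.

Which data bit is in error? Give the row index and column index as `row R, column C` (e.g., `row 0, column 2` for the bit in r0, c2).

Recompute each row's even parity and compare to rp:
  r0: data parity 1, sent rp 1 → ok
  r1: data parity 0, sent rp 1 → mismatch
  r2: data parity 1, sent rp 1 → ok
Recompute each column's even parity and compare to cp:
  c0: data parity 1, sent cp 0 → mismatch
  c1: data parity 0, sent cp 0 → ok
  c2: data parity 1, sent cp 1 → ok
Exactly one row (r1) and one column (c0) fail → the flipped bit is at their intersection.

row 1, column 0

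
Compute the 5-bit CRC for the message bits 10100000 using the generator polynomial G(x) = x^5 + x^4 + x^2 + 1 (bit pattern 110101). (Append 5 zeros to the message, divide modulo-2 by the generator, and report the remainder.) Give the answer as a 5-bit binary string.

11011

Append 5 zeros: 1010000000000. Divide by 110101 (XOR where the leading bit is 1):
  pos 0: 101000 XOR 110101 = 011101
  pos 1: 111010 XOR 110101 = 001111
  pos 3: 111100 XOR 110101 = 001001
  pos 5: 100100 XOR 110101 = 010001
  pos 6: 100010 XOR 110101 = 010111
  pos 7: 101110 XOR 110101 = 011011
Remainder (last 5 bits) = 11011. This is the CRC / FCS.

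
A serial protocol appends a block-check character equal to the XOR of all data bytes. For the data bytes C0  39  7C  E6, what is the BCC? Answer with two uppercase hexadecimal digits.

XOR the bytes together:
  start with 0xC0
  0xC0 ⊕ 0x39 = 0xF9
  0xF9 ⊕ 0x7C = 0x85
  0x85 ⊕ 0xE6 = 0x63

63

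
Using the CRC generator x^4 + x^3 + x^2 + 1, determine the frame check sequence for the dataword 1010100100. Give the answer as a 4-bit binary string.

1001

Append 4 zeros: 10101001000000. Divide by 11101 (XOR where the leading bit is 1):
  pos 0: 10101 XOR 11101 = 01000
  pos 1: 10000 XOR 11101 = 01101
  pos 2: 11010 XOR 11101 = 00111
  pos 4: 11110 XOR 11101 = 00011
  pos 7: 11000 XOR 11101 = 00101
  pos 9: 10100 XOR 11101 = 01001
Remainder (last 4 bits) = 1001. This is the CRC / FCS.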